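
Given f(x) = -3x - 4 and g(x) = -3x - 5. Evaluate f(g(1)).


g(1) = -8
f(-8) = 20

20


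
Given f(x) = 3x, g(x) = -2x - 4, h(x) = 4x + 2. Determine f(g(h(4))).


-120


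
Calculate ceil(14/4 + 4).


14/4 = 3.5
3.5 + 4 = 7.5
ceil(7.5) = 8

8


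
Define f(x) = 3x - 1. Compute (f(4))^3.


f(4) = 11
(11)^3 = 1331

1331


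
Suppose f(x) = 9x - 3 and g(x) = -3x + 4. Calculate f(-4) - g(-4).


f(-4) = -39
g(-4) = 16
Difference = -55

-55


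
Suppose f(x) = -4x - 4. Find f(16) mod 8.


f(16) = -68
-68 mod 8 = 4

4


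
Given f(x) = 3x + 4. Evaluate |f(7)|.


f(7) = 25
|25| = 25

25


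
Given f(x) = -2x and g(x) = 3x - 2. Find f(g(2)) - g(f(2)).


f(g(2)) = -8
g(f(2)) = -14
Difference = 6

6


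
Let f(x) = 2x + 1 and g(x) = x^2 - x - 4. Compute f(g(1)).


g(1) = -4
f(-4) = -7

-7


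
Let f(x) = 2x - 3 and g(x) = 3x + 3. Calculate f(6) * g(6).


f(6) = 9
g(6) = 21
Product = 189

189


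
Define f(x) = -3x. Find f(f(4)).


36


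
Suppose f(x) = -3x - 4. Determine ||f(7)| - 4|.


f(7) = -25
|-25| = 25
|25 - 4| = 21

21


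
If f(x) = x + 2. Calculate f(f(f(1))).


f(1) = 3
f(3) = 5
f(5) = 7

7


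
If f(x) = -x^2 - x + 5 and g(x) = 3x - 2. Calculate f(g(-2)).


-51


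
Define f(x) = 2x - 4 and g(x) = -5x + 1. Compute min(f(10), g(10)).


f(10) = 16
g(10) = -49
min = -49

-49


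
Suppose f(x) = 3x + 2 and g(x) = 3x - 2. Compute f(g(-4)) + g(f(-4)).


-72


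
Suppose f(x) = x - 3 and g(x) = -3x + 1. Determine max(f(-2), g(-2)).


f(-2) = -5
g(-2) = 7
max = 7

7


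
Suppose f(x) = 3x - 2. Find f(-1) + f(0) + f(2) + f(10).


f(-1) = -5
f(0) = -2
f(2) = 4
f(10) = 28
Sum = 25

25


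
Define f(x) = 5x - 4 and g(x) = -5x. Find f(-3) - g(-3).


f(-3) = -19
g(-3) = 15
Difference = -34

-34


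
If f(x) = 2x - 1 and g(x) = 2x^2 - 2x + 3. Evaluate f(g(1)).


g(1) = 3
f(3) = 5

5


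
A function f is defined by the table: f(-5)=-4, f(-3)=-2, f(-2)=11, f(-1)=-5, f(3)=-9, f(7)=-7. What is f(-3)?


Reading from the table at x = -3

-2


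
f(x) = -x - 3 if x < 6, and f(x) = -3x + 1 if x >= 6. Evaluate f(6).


6 satisfies x >= 6
f(6) = -17

-17


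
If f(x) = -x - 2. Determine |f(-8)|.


f(-8) = 6
|6| = 6

6


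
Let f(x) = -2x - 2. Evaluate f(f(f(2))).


f(2) = -6
f(-6) = 10
f(10) = -22

-22


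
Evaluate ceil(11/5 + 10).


11/5 = 2.2
2.2 + 10 = 12.2
ceil(12.2) = 13

13


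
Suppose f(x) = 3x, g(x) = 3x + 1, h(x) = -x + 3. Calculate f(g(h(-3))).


57


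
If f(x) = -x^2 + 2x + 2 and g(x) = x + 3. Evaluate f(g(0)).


g(0) = 3
f(3) = (-1)*(3)^2 + 2*(3) + 2 = -1

-1


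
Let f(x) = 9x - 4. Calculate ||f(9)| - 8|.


f(9) = 77
|77| = 77
|77 - 8| = 69

69


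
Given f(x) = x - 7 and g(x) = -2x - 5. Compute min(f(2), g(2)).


f(2) = -5
g(2) = -9
min = -9

-9


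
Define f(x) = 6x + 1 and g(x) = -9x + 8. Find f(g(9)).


g(9) = -73
f(-73) = -437

-437


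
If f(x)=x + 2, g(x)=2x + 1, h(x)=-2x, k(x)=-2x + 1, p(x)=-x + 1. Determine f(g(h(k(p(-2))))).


p(-2) = 3
k(3) = -5
h(-5) = 10
g(10) = 21
f(21) = 23

23


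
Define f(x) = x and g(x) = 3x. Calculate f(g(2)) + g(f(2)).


f(g(2)) = 6
g(f(2)) = 6
Sum = 12

12


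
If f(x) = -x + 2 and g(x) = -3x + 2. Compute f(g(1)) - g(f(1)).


f(g(1)) = 3
g(f(1)) = -1
Difference = 4

4


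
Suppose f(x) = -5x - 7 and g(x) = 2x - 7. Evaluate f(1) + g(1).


f(1) = -12
g(1) = -5
Sum = -17

-17


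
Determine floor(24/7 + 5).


24/7 = 3.4286
3.4286 + 5 = 8.4286
floor(8.4286) = 8

8


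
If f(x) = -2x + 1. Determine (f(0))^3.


f(0) = 1
(1)^3 = 1

1


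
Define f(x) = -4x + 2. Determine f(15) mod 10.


f(15) = -58
-58 mod 10 = 2

2


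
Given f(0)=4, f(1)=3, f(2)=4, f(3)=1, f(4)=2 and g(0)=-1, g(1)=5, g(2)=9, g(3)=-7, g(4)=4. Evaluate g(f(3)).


f(3) = 1
g(1) = 5

5


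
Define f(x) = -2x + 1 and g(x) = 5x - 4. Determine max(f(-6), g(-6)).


f(-6) = 13
g(-6) = -34
max = 13

13


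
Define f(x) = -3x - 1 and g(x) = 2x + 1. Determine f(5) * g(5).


f(5) = -16
g(5) = 11
Product = -176

-176


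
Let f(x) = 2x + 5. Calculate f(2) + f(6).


f(2) = 9
f(6) = 17
Sum = 26

26


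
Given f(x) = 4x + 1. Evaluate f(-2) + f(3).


f(-2) = -7
f(3) = 13
Sum = 6

6


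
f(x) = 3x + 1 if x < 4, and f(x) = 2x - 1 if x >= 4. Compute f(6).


6 satisfies x >= 4
f(6) = 11

11


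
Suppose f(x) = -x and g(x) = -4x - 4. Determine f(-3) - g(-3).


f(-3) = 3
g(-3) = 8
Difference = -5

-5


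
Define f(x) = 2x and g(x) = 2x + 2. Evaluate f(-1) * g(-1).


f(-1) = -2
g(-1) = 0
Product = 0

0


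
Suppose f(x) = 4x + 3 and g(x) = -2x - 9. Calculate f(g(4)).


g(4) = -17
f(-17) = -65

-65


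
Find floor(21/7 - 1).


21/7 = 3
3 - 1 = 2
floor(2) = 2

2


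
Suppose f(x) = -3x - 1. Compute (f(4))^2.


f(4) = -13
(-13)^2 = 169

169


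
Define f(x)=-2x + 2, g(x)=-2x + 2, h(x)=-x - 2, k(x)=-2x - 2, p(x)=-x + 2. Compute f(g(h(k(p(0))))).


14


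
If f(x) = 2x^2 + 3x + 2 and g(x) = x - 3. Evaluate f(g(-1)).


g(-1) = -4
f(-4) = 2*(-4)^2 + 3*(-4) + 2 = 22

22


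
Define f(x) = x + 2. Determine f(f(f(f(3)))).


f(3) = 5
f(5) = 7
f(7) = 9
f(9) = 11

11


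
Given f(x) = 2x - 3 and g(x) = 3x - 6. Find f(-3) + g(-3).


f(-3) = -9
g(-3) = -15
Sum = -24

-24


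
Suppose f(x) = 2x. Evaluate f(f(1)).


f(1) = 2
f(2) = 4

4


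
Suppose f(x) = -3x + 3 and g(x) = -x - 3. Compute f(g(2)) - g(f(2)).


f(g(2)) = 18
g(f(2)) = 0
Difference = 18

18


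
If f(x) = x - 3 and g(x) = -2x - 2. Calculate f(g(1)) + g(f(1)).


f(g(1)) = -7
g(f(1)) = 2
Sum = -5

-5


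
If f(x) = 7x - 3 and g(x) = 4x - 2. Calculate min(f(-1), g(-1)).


f(-1) = -10
g(-1) = -6
min = -10

-10


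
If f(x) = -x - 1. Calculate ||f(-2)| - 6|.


f(-2) = 1
|1| = 1
|1 - 6| = 5

5


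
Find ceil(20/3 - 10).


20/3 = 6.6667
6.6667 - 10 = -3.3333
ceil(-3.3333) = -3

-3


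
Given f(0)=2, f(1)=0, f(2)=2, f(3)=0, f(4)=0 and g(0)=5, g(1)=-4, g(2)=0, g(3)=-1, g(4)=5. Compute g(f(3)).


f(3) = 0
g(0) = 5

5


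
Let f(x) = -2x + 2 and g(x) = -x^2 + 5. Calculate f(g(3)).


g(3) = -4
f(-4) = 10

10


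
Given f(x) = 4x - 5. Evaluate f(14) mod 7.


f(14) = 51
51 mod 7 = 2

2


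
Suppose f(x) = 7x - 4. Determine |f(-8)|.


f(-8) = -60
|-60| = 60

60


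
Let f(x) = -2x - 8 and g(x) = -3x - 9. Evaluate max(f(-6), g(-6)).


f(-6) = 4
g(-6) = 9
max = 9

9


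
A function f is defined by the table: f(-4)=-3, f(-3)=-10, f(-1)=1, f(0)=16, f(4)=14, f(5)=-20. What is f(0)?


Reading from the table at x = 0

16


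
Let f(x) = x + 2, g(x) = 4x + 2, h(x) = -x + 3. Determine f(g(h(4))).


h(4) = -1
g(-1) = -2
f(-2) = 0

0


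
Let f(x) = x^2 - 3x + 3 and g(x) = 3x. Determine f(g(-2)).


57


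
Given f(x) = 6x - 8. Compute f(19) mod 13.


f(19) = 106
106 mod 13 = 2

2


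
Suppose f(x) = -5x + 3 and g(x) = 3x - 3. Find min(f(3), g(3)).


f(3) = -12
g(3) = 6
min = -12

-12


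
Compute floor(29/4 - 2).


29/4 = 7.25
7.25 - 2 = 5.25
floor(5.25) = 5

5


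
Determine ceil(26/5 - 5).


26/5 = 5.2
5.2 - 5 = 0.2
ceil(0.2) = 1

1


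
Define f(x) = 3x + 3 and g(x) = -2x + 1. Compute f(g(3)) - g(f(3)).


f(g(3)) = -12
g(f(3)) = -23
Difference = 11

11


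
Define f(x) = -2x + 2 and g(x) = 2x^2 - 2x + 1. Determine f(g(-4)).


g(-4) = 41
f(41) = -80

-80


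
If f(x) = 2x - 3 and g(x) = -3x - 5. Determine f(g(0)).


-13


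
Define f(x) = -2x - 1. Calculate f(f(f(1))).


f(1) = -3
f(-3) = 5
f(5) = -11

-11


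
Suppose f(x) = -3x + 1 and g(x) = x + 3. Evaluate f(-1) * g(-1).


f(-1) = 4
g(-1) = 2
Product = 8

8


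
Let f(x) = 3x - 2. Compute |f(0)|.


f(0) = -2
|-2| = 2

2


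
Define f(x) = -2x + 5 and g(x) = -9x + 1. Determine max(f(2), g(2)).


f(2) = 1
g(2) = -17
max = 1

1


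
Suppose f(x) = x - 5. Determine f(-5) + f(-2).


-17


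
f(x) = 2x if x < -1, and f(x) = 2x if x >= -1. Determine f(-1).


-2


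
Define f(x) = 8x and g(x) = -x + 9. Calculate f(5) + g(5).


44


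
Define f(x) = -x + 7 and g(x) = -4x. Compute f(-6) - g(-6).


-11


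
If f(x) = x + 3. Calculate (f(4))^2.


49


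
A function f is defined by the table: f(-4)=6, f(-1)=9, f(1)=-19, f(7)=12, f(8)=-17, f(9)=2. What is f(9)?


Reading from the table at x = 9

2


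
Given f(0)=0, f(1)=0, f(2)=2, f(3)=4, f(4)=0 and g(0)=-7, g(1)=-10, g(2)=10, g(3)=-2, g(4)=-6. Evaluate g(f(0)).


-7


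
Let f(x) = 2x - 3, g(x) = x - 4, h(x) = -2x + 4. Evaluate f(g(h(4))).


h(4) = -4
g(-4) = -8
f(-8) = -19

-19


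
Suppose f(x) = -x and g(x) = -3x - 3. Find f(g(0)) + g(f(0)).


f(g(0)) = 3
g(f(0)) = -3
Sum = 0

0


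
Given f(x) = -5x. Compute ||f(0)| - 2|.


f(0) = 0
|0| = 0
|0 - 2| = 2

2


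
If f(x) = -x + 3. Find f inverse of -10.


Solve -x + 3 = -10
x = (-10 - 3) / (-1) = 13

13


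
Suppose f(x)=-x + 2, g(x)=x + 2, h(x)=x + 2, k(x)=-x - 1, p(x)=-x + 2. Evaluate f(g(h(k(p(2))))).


-1


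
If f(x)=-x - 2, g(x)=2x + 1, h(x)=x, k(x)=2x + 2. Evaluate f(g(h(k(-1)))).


-3


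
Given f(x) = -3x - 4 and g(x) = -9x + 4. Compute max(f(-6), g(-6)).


f(-6) = 14
g(-6) = 58
max = 58

58


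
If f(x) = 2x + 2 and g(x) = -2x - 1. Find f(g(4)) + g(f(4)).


f(g(4)) = -16
g(f(4)) = -21
Sum = -37

-37


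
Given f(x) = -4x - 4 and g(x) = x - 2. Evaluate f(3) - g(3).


-17


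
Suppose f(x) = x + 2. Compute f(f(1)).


5


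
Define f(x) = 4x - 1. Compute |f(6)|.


f(6) = 23
|23| = 23

23


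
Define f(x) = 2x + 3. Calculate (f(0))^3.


f(0) = 3
(3)^3 = 27

27


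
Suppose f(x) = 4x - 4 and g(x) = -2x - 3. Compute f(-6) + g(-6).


f(-6) = -28
g(-6) = 9
Sum = -19

-19


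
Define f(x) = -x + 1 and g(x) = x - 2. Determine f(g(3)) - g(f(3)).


4


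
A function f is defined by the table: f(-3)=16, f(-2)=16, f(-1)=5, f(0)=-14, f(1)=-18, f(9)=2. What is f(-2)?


Reading from the table at x = -2

16


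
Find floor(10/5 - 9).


10/5 = 2
2 - 9 = -7
floor(-7) = -7

-7


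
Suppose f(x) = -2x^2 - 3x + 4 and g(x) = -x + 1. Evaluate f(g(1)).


g(1) = 0
f(0) = (-2)*(0)^2 - 3*(0) + 4 = 4

4


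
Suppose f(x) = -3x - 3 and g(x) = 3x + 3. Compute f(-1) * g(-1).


f(-1) = 0
g(-1) = 0
Product = 0

0


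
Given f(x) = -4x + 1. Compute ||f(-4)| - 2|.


f(-4) = 17
|17| = 17
|17 - 2| = 15

15


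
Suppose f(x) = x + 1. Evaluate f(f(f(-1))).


f(-1) = 0
f(0) = 1
f(1) = 2

2


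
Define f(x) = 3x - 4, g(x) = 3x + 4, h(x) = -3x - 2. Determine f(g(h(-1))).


17


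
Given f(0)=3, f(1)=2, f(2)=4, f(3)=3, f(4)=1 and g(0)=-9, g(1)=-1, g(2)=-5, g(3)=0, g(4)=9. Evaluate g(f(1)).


f(1) = 2
g(2) = -5

-5


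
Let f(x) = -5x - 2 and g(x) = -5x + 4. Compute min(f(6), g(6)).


f(6) = -32
g(6) = -26
min = -32

-32


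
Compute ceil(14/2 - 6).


14/2 = 7
7 - 6 = 1
ceil(1) = 1

1


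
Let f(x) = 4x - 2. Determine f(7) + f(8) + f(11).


f(7) = 26
f(8) = 30
f(11) = 42
Sum = 98

98


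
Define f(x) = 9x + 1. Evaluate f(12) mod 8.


f(12) = 109
109 mod 8 = 5

5


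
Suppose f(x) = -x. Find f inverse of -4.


Solve -x = -4
x = (-4) / (-1) = 4

4


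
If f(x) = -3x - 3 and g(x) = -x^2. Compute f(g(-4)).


g(-4) = -16
f(-16) = 45

45


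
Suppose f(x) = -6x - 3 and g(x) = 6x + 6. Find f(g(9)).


-363


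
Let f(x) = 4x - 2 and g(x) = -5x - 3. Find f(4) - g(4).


37


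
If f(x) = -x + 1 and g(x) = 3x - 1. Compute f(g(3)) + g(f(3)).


f(g(3)) = -7
g(f(3)) = -7
Sum = -14

-14


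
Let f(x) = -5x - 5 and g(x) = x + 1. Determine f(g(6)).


g(6) = 7
f(7) = -40

-40


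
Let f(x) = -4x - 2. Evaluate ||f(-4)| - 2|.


12


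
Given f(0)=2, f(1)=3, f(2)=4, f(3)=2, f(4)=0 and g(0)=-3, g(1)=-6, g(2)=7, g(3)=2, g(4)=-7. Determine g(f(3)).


f(3) = 2
g(2) = 7

7


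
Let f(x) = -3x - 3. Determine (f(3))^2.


f(3) = -12
(-12)^2 = 144

144


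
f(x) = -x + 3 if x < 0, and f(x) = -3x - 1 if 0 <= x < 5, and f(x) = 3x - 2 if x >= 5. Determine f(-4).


7


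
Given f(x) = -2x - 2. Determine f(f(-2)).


f(-2) = 2
f(2) = -6

-6


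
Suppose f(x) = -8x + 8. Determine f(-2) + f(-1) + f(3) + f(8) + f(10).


f(-2) = 24
f(-1) = 16
f(3) = -16
f(8) = -56
f(10) = -72
Sum = -104

-104


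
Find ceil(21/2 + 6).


21/2 = 10.5
10.5 + 6 = 16.5
ceil(16.5) = 17

17


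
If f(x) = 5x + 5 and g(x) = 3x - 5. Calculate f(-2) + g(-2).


f(-2) = -5
g(-2) = -11
Sum = -16

-16


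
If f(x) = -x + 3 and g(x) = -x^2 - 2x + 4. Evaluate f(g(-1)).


g(-1) = 5
f(5) = -2

-2


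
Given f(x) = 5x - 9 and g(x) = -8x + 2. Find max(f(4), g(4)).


f(4) = 11
g(4) = -30
max = 11

11


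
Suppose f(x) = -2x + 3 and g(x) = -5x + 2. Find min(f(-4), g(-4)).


f(-4) = 11
g(-4) = 22
min = 11

11


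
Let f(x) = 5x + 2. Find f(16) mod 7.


f(16) = 82
82 mod 7 = 5

5


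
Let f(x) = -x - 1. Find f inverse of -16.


Solve -x - 1 = -16
x = (-16 + 1) / (-1) = 15

15


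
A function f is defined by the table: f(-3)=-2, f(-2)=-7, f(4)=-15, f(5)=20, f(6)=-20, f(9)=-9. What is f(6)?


-20


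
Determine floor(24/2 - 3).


9


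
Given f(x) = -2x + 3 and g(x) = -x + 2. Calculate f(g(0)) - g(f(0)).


f(g(0)) = -1
g(f(0)) = -1
Difference = 0

0


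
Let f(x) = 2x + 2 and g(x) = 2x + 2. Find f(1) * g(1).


f(1) = 4
g(1) = 4
Product = 16

16


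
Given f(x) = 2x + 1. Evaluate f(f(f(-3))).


f(-3) = -5
f(-5) = -9
f(-9) = -17

-17


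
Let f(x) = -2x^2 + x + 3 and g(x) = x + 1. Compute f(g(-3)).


-7


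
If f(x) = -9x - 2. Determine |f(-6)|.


f(-6) = 52
|52| = 52

52


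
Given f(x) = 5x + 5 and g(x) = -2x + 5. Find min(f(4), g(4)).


f(4) = 25
g(4) = -3
min = -3

-3


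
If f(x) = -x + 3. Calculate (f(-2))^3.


f(-2) = 5
(5)^3 = 125

125


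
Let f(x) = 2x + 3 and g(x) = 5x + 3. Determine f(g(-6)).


g(-6) = -27
f(-27) = -51

-51


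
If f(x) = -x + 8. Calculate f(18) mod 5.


f(18) = -10
-10 mod 5 = 0

0


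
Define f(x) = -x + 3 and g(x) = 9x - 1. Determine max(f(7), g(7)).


f(7) = -4
g(7) = 62
max = 62

62


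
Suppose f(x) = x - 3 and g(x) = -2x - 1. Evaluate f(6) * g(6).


f(6) = 3
g(6) = -13
Product = -39

-39


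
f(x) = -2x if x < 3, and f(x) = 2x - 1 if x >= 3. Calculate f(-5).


-5 satisfies x < 3
f(-5) = 10

10


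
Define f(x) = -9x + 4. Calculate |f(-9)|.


f(-9) = 85
|85| = 85

85


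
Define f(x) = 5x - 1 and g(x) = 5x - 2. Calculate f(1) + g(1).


7


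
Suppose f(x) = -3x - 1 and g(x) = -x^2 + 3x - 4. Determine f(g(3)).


11


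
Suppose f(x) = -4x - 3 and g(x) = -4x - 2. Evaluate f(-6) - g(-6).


f(-6) = 21
g(-6) = 22
Difference = -1

-1


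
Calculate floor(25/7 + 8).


25/7 = 3.5714
3.5714 + 8 = 11.5714
floor(11.5714) = 11

11


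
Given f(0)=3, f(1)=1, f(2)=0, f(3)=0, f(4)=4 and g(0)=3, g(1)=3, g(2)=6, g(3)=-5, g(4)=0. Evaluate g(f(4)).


f(4) = 4
g(4) = 0

0


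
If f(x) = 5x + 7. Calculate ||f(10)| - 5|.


f(10) = 57
|57| = 57
|57 - 5| = 52

52


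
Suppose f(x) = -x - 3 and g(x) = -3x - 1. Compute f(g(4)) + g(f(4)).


f(g(4)) = 10
g(f(4)) = 20
Sum = 30

30


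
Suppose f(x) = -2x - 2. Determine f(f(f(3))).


f(3) = -8
f(-8) = 14
f(14) = -30

-30


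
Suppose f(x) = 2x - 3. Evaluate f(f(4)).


f(4) = 5
f(5) = 7

7


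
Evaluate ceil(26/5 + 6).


26/5 = 5.2
5.2 + 6 = 11.2
ceil(11.2) = 12

12


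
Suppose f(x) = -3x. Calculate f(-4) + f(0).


f(-4) = 12
f(0) = 0
Sum = 12

12


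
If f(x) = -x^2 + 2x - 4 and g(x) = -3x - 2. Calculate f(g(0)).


g(0) = -2
f(-2) = (-1)*(-2)^2 + 2*(-2) - 4 = -12

-12


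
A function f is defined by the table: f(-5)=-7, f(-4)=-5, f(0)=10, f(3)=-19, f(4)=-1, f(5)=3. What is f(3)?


Reading from the table at x = 3

-19


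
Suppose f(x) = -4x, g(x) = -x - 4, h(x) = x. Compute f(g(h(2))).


h(2) = 2
g(2) = -6
f(-6) = 24

24


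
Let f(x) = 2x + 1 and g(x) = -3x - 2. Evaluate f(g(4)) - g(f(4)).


f(g(4)) = -27
g(f(4)) = -29
Difference = 2

2


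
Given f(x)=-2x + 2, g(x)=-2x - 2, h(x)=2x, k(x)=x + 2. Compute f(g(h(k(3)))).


k(3) = 5
h(5) = 10
g(10) = -22
f(-22) = 46

46


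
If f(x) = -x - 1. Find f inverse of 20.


Solve -x - 1 = 20
x = (20 + 1) / (-1) = -21

-21


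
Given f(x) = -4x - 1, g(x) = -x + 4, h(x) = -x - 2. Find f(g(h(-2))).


h(-2) = 0
g(0) = 4
f(4) = -17

-17


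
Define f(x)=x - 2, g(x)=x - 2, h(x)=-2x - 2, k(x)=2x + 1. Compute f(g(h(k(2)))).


k(2) = 5
h(5) = -12
g(-12) = -14
f(-14) = -16

-16


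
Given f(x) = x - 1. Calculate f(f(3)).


f(3) = 2
f(2) = 1

1


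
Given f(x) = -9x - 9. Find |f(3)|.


f(3) = -36
|-36| = 36

36


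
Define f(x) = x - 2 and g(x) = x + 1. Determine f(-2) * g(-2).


4


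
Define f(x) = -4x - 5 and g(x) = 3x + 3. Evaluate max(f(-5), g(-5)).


15


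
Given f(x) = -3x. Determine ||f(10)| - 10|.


20


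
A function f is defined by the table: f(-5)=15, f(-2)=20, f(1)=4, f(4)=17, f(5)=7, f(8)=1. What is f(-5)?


Reading from the table at x = -5

15


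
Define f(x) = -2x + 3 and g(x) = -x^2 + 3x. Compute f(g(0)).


g(0) = 0
f(0) = 3

3


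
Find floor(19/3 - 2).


19/3 = 6.3333
6.3333 - 2 = 4.3333
floor(4.3333) = 4

4


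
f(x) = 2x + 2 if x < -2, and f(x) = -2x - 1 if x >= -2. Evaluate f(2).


-5


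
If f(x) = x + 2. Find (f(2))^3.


64


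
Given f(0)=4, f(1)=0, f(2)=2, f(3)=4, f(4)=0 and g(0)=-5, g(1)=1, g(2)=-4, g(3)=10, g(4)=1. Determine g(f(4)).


f(4) = 0
g(0) = -5

-5


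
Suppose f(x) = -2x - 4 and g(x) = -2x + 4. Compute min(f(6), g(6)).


f(6) = -16
g(6) = -8
min = -16

-16


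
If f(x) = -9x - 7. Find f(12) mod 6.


f(12) = -115
-115 mod 6 = 5

5


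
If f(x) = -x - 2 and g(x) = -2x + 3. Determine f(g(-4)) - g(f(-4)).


f(g(-4)) = -13
g(f(-4)) = -1
Difference = -12

-12


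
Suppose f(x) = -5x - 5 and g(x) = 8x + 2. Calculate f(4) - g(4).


f(4) = -25
g(4) = 34
Difference = -59

-59


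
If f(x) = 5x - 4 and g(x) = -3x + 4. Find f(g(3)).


g(3) = -5
f(-5) = -29

-29


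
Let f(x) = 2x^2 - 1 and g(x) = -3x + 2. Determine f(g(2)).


g(2) = -4
f(-4) = 2*(-4)^2 - 1 = 31

31


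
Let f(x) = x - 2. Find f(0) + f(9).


f(0) = -2
f(9) = 7
Sum = 5

5


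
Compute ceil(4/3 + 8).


4/3 = 1.3333
1.3333 + 8 = 9.3333
ceil(9.3333) = 10

10


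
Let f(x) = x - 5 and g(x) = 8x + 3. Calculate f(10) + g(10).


f(10) = 5
g(10) = 83
Sum = 88

88


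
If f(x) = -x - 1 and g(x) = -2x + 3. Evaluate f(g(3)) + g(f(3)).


f(g(3)) = 2
g(f(3)) = 11
Sum = 13

13


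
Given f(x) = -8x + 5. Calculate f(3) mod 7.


2


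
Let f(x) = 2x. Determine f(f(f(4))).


f(4) = 8
f(8) = 16
f(16) = 32

32


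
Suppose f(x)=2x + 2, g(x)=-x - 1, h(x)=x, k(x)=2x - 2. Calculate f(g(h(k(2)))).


k(2) = 2
h(2) = 2
g(2) = -3
f(-3) = -4

-4


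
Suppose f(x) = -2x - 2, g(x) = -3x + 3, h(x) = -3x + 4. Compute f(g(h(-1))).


h(-1) = 7
g(7) = -18
f(-18) = 34

34


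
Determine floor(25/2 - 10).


25/2 = 12.5
12.5 - 10 = 2.5
floor(2.5) = 2

2


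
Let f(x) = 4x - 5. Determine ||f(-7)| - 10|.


23


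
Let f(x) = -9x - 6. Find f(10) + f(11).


-201


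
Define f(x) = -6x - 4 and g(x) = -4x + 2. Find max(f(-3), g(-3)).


f(-3) = 14
g(-3) = 14
max = 14

14


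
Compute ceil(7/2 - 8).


7/2 = 3.5
3.5 - 8 = -4.5
ceil(-4.5) = -4

-4


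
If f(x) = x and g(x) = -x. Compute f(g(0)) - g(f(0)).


0


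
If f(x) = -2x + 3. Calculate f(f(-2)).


f(-2) = 7
f(7) = -11

-11


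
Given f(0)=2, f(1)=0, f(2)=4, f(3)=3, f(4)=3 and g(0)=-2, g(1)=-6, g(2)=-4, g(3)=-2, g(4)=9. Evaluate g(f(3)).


-2


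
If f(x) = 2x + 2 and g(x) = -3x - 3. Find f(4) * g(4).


f(4) = 10
g(4) = -15
Product = -150

-150


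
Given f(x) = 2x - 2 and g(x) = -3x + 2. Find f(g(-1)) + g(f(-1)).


f(g(-1)) = 8
g(f(-1)) = 14
Sum = 22

22


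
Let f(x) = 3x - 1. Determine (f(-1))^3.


f(-1) = -4
(-4)^3 = -64

-64


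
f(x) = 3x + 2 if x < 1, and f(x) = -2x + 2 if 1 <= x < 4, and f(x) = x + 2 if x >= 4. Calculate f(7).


7 satisfies x >= 4
f(7) = 9

9


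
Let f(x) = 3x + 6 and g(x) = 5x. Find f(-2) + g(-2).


f(-2) = 0
g(-2) = -10
Sum = -10

-10


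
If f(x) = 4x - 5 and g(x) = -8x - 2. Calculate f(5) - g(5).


f(5) = 15
g(5) = -42
Difference = 57

57


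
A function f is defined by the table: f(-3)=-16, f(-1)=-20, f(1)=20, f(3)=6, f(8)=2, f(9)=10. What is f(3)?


Reading from the table at x = 3

6


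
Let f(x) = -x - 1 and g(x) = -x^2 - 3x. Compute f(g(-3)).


g(-3) = 0
f(0) = -1

-1


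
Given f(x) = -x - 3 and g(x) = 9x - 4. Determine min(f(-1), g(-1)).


f(-1) = -2
g(-1) = -13
min = -13

-13


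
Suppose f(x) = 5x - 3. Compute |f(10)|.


f(10) = 47
|47| = 47

47


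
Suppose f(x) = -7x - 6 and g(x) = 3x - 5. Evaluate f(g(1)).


g(1) = -2
f(-2) = 8

8


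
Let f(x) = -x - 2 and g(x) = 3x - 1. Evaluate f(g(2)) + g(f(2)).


f(g(2)) = -7
g(f(2)) = -13
Sum = -20

-20


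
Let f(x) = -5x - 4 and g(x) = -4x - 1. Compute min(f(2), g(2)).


f(2) = -14
g(2) = -9
min = -14

-14


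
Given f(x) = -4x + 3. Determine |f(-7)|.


f(-7) = 31
|31| = 31

31


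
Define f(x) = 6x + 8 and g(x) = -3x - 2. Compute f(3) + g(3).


f(3) = 26
g(3) = -11
Sum = 15

15


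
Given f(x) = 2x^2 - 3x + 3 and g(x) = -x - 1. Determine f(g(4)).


g(4) = -5
f(-5) = 2*(-5)^2 - 3*(-5) + 3 = 68

68


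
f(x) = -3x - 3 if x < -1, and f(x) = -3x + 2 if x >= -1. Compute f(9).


9 satisfies x >= -1
f(9) = -25

-25


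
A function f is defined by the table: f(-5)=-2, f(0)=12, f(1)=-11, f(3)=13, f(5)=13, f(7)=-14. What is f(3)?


13


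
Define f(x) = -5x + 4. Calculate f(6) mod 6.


f(6) = -26
-26 mod 6 = 4

4


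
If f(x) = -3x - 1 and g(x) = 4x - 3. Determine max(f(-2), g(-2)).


f(-2) = 5
g(-2) = -11
max = 5

5


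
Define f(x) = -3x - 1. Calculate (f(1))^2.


16


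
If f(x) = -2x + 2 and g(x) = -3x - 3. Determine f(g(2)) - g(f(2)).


f(g(2)) = 20
g(f(2)) = 3
Difference = 17

17


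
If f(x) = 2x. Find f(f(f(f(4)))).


64


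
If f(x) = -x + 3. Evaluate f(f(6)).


6


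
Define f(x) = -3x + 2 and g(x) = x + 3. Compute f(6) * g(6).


-144


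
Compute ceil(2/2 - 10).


2/2 = 1
1 - 10 = -9
ceil(-9) = -9

-9


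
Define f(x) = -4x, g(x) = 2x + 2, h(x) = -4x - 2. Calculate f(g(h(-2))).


h(-2) = 6
g(6) = 14
f(14) = -56

-56


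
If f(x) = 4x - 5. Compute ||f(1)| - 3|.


f(1) = -1
|-1| = 1
|1 - 3| = 2

2


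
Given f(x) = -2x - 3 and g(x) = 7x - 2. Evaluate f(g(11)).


g(11) = 75
f(75) = -153

-153


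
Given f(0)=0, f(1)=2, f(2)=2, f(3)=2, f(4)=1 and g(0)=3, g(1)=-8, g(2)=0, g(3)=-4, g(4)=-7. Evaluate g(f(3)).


f(3) = 2
g(2) = 0

0


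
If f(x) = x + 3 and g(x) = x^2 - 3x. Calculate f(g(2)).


g(2) = -2
f(-2) = 1

1


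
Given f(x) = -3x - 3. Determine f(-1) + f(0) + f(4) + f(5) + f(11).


f(-1) = 0
f(0) = -3
f(4) = -15
f(5) = -18
f(11) = -36
Sum = -72

-72


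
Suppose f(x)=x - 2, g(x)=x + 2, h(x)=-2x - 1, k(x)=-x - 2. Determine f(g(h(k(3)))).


k(3) = -5
h(-5) = 9
g(9) = 11
f(11) = 9

9


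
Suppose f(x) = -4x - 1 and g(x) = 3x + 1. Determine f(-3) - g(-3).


19


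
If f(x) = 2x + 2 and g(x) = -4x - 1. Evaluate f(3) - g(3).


f(3) = 8
g(3) = -13
Difference = 21

21


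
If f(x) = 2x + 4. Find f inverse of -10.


-7


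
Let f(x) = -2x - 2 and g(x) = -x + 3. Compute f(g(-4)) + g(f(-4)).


f(g(-4)) = -16
g(f(-4)) = -3
Sum = -19

-19


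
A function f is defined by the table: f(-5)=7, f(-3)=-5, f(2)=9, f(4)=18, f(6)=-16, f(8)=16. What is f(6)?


-16


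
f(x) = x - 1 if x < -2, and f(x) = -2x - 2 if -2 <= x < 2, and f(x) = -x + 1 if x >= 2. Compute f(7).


7 satisfies x >= 2
f(7) = -6

-6


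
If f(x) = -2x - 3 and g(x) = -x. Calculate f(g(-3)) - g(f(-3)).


f(g(-3)) = -9
g(f(-3)) = -3
Difference = -6

-6


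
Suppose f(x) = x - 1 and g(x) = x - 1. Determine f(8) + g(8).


14


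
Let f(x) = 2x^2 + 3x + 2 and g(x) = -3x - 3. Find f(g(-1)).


g(-1) = 0
f(0) = 2*(0)^2 + 3*(0) + 2 = 2

2


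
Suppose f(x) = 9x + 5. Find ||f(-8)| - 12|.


f(-8) = -67
|-67| = 67
|67 - 12| = 55

55


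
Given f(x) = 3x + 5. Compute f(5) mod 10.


0


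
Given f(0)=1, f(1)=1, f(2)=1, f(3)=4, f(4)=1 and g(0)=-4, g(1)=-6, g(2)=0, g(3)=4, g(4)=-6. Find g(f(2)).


f(2) = 1
g(1) = -6

-6


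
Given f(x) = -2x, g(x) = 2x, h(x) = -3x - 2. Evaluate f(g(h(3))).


h(3) = -11
g(-11) = -22
f(-22) = 44

44


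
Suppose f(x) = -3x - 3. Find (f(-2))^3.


f(-2) = 3
(3)^3 = 27

27


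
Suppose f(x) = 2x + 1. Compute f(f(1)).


f(1) = 3
f(3) = 7

7


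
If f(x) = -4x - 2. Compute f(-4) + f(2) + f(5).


-18


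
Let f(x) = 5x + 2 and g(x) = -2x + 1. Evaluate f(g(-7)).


77


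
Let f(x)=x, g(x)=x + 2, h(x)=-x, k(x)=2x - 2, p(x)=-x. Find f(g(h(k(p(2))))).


8


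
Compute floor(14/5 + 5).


14/5 = 2.8
2.8 + 5 = 7.8
floor(7.8) = 7

7


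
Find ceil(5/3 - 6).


5/3 = 1.6667
1.6667 - 6 = -4.3333
ceil(-4.3333) = -4

-4


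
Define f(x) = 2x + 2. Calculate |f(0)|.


f(0) = 2
|2| = 2

2


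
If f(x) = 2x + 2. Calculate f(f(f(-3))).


f(-3) = -4
f(-4) = -6
f(-6) = -10

-10


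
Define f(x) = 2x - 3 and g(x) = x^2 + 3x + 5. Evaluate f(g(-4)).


15


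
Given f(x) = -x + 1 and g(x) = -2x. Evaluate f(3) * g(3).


f(3) = -2
g(3) = -6
Product = 12

12


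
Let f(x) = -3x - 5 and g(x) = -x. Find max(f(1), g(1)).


f(1) = -8
g(1) = -1
max = -1

-1


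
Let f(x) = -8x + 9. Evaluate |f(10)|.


f(10) = -71
|-71| = 71

71


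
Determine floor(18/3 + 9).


18/3 = 6
6 + 9 = 15
floor(15) = 15

15


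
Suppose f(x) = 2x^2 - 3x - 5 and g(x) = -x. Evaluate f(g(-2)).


g(-2) = 2
f(2) = 2*(2)^2 - 3*(2) - 5 = -3

-3


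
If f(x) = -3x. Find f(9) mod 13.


12


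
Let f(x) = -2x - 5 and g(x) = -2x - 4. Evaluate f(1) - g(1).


f(1) = -7
g(1) = -6
Difference = -1

-1


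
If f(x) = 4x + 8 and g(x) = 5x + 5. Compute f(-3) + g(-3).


f(-3) = -4
g(-3) = -10
Sum = -14

-14


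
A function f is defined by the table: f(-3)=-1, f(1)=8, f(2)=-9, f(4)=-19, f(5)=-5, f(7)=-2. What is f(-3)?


Reading from the table at x = -3

-1


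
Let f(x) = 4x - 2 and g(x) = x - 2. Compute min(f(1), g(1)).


f(1) = 2
g(1) = -1
min = -1

-1


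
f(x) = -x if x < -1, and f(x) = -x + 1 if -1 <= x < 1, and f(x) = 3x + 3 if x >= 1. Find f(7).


7 satisfies x >= 1
f(7) = 24

24


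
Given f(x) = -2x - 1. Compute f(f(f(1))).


f(1) = -3
f(-3) = 5
f(5) = -11

-11


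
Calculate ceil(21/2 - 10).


1


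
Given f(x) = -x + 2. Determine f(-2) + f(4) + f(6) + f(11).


f(-2) = 4
f(4) = -2
f(6) = -4
f(11) = -9
Sum = -11

-11


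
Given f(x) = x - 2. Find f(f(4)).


f(4) = 2
f(2) = 0

0


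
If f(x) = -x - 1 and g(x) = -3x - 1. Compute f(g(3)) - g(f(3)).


f(g(3)) = 9
g(f(3)) = 11
Difference = -2

-2


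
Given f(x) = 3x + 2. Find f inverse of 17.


5


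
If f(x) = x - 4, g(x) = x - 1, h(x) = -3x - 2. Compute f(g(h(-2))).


h(-2) = 4
g(4) = 3
f(3) = -1

-1


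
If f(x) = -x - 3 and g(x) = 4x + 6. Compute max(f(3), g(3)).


f(3) = -6
g(3) = 18
max = 18

18


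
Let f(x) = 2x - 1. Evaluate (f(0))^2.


f(0) = -1
(-1)^2 = 1

1


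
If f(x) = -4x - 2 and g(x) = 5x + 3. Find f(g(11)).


g(11) = 58
f(58) = -234

-234


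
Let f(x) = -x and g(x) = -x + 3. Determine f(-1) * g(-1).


f(-1) = 1
g(-1) = 4
Product = 4

4


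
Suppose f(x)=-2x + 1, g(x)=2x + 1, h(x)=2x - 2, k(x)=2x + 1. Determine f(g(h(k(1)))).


k(1) = 3
h(3) = 4
g(4) = 9
f(9) = -17

-17


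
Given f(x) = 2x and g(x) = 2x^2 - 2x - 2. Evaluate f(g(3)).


g(3) = 10
f(10) = 20

20


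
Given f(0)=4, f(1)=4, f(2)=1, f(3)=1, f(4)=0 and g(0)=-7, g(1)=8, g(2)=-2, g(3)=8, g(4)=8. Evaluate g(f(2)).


f(2) = 1
g(1) = 8

8


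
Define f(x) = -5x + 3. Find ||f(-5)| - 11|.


f(-5) = 28
|28| = 28
|28 - 11| = 17

17


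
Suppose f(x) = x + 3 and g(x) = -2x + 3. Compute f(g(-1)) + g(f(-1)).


f(g(-1)) = 8
g(f(-1)) = -1
Sum = 7

7


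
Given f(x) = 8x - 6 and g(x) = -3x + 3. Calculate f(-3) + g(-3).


f(-3) = -30
g(-3) = 12
Sum = -18

-18


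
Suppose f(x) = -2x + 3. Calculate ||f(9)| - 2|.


f(9) = -15
|-15| = 15
|15 - 2| = 13

13


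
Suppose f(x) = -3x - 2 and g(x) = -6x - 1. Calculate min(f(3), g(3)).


f(3) = -11
g(3) = -19
min = -19

-19


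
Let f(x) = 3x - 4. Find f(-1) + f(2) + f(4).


f(-1) = -7
f(2) = 2
f(4) = 8
Sum = 3

3


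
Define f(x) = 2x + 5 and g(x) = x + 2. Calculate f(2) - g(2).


f(2) = 9
g(2) = 4
Difference = 5

5


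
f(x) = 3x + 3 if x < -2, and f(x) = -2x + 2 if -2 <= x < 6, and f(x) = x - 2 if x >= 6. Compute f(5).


5 satisfies -2 <= x < 6
f(5) = -8

-8


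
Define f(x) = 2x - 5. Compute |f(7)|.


f(7) = 9
|9| = 9

9


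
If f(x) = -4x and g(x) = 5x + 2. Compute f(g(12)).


g(12) = 62
f(62) = -248

-248


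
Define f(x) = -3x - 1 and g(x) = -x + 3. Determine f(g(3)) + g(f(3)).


12


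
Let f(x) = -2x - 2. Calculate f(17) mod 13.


f(17) = -36
-36 mod 13 = 3

3


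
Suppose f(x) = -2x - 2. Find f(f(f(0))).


f(0) = -2
f(-2) = 2
f(2) = -6

-6


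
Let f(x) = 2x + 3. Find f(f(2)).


f(2) = 7
f(7) = 17

17


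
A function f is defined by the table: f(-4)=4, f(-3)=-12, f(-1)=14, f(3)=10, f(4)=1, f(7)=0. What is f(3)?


Reading from the table at x = 3

10


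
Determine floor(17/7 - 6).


-4


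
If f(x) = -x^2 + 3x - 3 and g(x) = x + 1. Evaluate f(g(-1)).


g(-1) = 0
f(0) = (-1)*(0)^2 + 3*(0) - 3 = -3

-3


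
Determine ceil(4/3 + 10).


4/3 = 1.3333
1.3333 + 10 = 11.3333
ceil(11.3333) = 12

12


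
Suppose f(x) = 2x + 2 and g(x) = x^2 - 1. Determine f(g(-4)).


g(-4) = 15
f(15) = 32

32


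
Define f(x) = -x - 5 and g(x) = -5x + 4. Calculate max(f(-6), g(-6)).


34


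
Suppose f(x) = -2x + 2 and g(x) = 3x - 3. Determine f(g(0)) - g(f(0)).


5


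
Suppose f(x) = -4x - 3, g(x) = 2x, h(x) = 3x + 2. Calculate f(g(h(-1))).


h(-1) = -1
g(-1) = -2
f(-2) = 5

5


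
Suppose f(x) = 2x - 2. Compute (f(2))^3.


f(2) = 2
(2)^3 = 8

8


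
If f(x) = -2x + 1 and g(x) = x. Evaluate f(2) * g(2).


f(2) = -3
g(2) = 2
Product = -6

-6


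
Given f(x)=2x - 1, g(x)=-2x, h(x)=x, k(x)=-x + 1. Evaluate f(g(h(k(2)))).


k(2) = -1
h(-1) = -1
g(-1) = 2
f(2) = 3

3


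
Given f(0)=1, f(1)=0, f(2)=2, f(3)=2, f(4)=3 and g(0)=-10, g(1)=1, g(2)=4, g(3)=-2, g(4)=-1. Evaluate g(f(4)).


f(4) = 3
g(3) = -2

-2


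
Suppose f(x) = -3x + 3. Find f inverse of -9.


Solve -3x + 3 = -9
x = (-9 - 3) / (-3) = 4

4


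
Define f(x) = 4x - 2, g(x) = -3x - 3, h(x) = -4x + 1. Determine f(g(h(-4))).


h(-4) = 17
g(17) = -54
f(-54) = -218

-218


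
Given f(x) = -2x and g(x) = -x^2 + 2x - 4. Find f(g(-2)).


g(-2) = -12
f(-12) = 24

24


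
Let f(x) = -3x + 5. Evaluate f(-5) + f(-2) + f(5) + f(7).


f(-5) = 20
f(-2) = 11
f(5) = -10
f(7) = -16
Sum = 5

5


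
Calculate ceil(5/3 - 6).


-4


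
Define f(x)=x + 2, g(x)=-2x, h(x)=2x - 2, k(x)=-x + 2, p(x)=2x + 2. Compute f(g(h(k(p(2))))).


p(2) = 6
k(6) = -4
h(-4) = -10
g(-10) = 20
f(20) = 22

22


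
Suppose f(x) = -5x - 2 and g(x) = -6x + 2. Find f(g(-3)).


g(-3) = 20
f(20) = -102

-102


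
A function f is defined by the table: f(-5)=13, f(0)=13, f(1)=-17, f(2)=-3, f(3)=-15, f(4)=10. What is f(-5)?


Reading from the table at x = -5

13


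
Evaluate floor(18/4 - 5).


18/4 = 4.5
4.5 - 5 = -0.5
floor(-0.5) = -1

-1


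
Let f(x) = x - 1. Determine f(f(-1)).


-3


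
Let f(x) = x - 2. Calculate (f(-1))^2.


f(-1) = -3
(-3)^2 = 9

9


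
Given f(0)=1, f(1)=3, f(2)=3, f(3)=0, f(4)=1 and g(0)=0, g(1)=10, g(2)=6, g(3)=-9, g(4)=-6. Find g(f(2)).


-9


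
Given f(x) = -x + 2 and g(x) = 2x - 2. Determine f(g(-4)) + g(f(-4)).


f(g(-4)) = 12
g(f(-4)) = 10
Sum = 22

22


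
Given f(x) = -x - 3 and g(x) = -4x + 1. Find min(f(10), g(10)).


f(10) = -13
g(10) = -39
min = -39

-39


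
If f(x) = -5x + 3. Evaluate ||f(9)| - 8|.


f(9) = -42
|-42| = 42
|42 - 8| = 34

34


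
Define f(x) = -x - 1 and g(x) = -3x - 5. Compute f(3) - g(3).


f(3) = -4
g(3) = -14
Difference = 10

10


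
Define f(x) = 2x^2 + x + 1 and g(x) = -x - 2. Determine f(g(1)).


g(1) = -3
f(-3) = 2*(-3)^2 + 1*(-3) + 1 = 16

16


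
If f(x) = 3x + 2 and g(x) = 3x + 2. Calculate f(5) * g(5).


f(5) = 17
g(5) = 17
Product = 289

289


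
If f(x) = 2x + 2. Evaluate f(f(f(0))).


f(0) = 2
f(2) = 6
f(6) = 14

14


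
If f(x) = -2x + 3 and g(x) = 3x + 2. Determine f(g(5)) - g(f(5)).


f(g(5)) = -31
g(f(5)) = -19
Difference = -12

-12


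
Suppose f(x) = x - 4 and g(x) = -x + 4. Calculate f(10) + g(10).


f(10) = 6
g(10) = -6
Sum = 0

0


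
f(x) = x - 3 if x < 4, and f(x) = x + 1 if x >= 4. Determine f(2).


-1


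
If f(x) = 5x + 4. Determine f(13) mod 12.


f(13) = 69
69 mod 12 = 9

9


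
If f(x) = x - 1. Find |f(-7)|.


f(-7) = -8
|-8| = 8

8


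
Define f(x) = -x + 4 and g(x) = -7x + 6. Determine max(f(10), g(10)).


-6


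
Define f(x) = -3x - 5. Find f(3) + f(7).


f(3) = -14
f(7) = -26
Sum = -40

-40


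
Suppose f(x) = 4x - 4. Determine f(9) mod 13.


f(9) = 32
32 mod 13 = 6

6


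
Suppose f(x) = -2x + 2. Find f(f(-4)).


f(-4) = 10
f(10) = -18

-18


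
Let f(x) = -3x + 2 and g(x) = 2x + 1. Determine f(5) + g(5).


f(5) = -13
g(5) = 11
Sum = -2

-2


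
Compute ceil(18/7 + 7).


18/7 = 2.5714
2.5714 + 7 = 9.5714
ceil(9.5714) = 10

10


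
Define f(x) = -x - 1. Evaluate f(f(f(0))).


f(0) = -1
f(-1) = 0
f(0) = -1

-1


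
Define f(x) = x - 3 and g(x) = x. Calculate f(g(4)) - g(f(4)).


f(g(4)) = 1
g(f(4)) = 1
Difference = 0

0


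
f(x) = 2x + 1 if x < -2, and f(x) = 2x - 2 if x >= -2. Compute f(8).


8 satisfies x >= -2
f(8) = 14

14


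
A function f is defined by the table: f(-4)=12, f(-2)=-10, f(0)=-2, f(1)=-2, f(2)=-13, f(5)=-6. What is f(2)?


Reading from the table at x = 2

-13


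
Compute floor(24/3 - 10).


24/3 = 8
8 - 10 = -2
floor(-2) = -2

-2


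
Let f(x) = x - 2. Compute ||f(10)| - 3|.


f(10) = 8
|8| = 8
|8 - 3| = 5

5


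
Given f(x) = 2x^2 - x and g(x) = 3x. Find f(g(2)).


g(2) = 6
f(6) = 2*(6)^2 - 1*(6) = 66

66


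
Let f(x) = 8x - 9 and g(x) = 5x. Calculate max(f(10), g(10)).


f(10) = 71
g(10) = 50
max = 71

71


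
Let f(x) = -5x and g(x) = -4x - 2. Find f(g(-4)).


g(-4) = 14
f(14) = -70

-70


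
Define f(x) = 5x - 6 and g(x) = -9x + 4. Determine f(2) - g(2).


f(2) = 4
g(2) = -14
Difference = 18

18


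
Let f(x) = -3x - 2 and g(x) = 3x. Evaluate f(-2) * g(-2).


f(-2) = 4
g(-2) = -6
Product = -24

-24


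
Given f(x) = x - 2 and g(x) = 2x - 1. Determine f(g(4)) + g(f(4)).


f(g(4)) = 5
g(f(4)) = 3
Sum = 8

8


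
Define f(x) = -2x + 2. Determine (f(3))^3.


-64


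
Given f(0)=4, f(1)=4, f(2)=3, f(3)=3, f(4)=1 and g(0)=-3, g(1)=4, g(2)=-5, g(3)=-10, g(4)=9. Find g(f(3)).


f(3) = 3
g(3) = -10

-10


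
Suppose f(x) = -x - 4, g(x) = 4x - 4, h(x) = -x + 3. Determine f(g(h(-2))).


h(-2) = 5
g(5) = 16
f(16) = -20

-20


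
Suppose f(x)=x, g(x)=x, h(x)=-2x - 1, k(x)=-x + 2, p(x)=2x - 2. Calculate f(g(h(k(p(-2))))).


p(-2) = -6
k(-6) = 8
h(8) = -17
g(-17) = -17
f(-17) = -17

-17


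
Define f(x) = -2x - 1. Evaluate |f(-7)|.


f(-7) = 13
|13| = 13

13


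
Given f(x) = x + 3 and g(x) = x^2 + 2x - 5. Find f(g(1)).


g(1) = -2
f(-2) = 1

1


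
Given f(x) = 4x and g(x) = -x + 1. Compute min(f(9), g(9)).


f(9) = 36
g(9) = -8
min = -8

-8


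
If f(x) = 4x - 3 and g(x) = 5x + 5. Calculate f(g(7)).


g(7) = 40
f(40) = 157

157


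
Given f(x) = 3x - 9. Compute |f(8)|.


f(8) = 15
|15| = 15

15


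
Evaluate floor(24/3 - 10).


24/3 = 8
8 - 10 = -2
floor(-2) = -2

-2


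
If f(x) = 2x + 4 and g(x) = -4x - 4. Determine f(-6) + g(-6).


f(-6) = -8
g(-6) = 20
Sum = 12

12


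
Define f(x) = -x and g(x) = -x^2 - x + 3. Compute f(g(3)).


g(3) = -9
f(-9) = 9

9


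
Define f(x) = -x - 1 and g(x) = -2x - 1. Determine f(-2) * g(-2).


f(-2) = 1
g(-2) = 3
Product = 3

3


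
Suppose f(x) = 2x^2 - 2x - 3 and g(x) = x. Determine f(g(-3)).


21


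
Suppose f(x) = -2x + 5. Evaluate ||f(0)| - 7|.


f(0) = 5
|5| = 5
|5 - 7| = 2

2


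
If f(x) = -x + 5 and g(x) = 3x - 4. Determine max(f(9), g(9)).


f(9) = -4
g(9) = 23
max = 23

23


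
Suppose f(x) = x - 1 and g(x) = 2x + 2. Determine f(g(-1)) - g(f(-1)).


f(g(-1)) = -1
g(f(-1)) = -2
Difference = 1

1


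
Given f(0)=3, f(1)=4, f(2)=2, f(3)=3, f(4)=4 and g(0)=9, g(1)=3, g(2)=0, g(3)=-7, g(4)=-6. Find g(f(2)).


f(2) = 2
g(2) = 0

0


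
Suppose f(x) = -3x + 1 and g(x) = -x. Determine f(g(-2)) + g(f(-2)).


-12


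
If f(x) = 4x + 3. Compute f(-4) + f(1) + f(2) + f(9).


f(-4) = -13
f(1) = 7
f(2) = 11
f(9) = 39
Sum = 44

44


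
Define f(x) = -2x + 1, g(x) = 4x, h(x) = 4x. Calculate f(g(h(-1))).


33


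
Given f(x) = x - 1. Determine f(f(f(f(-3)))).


f(-3) = -4
f(-4) = -5
f(-5) = -6
f(-6) = -7

-7


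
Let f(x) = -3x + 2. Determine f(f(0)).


f(0) = 2
f(2) = -4

-4


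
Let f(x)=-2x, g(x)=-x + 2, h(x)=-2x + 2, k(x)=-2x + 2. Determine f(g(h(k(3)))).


16


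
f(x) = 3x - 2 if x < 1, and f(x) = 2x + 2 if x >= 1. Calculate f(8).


8 satisfies x >= 1
f(8) = 18

18


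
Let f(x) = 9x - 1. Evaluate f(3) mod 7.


f(3) = 26
26 mod 7 = 5

5


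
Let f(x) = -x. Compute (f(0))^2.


f(0) = 0
(0)^2 = 0

0


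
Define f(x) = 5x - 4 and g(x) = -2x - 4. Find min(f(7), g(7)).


-18


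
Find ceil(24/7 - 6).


24/7 = 3.4286
3.4286 - 6 = -2.5714
ceil(-2.5714) = -2

-2


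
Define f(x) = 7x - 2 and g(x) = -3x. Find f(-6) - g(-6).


f(-6) = -44
g(-6) = 18
Difference = -62

-62


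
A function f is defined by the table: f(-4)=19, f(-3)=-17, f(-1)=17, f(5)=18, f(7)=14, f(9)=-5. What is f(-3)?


Reading from the table at x = -3

-17


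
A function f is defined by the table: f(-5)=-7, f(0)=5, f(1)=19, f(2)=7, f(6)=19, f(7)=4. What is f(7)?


Reading from the table at x = 7

4


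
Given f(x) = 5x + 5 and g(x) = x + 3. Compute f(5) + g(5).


f(5) = 30
g(5) = 8
Sum = 38

38
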